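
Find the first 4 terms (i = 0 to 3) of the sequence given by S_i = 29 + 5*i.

This is an arithmetic sequence.
i=0: S_0 = 29 + 5*0 = 29
i=1: S_1 = 29 + 5*1 = 34
i=2: S_2 = 29 + 5*2 = 39
i=3: S_3 = 29 + 5*3 = 44
The first 4 terms are: [29, 34, 39, 44]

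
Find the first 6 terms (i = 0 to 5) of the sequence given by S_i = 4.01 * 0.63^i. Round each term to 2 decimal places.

This is a geometric sequence.
i=0: S_0 = 4.01 * 0.63^0 = 4.01
i=1: S_1 = 4.01 * 0.63^1 ≈ 2.53
i=2: S_2 = 4.01 * 0.63^2 ≈ 1.59
i=3: S_3 = 4.01 * 0.63^3 ≈ 1.0
i=4: S_4 = 4.01 * 0.63^4 ≈ 0.63
i=5: S_5 = 4.01 * 0.63^5 ≈ 0.4
The first 6 terms are: [4.01, 2.53, 1.59, 1.0, 0.63, 0.4]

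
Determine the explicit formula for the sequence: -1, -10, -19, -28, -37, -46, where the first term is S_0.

Check differences: -10 - -1 = -9
-19 - -10 = -9
Common difference d = -9.
First term a = -1.
Formula: S_i = -1 - 9*i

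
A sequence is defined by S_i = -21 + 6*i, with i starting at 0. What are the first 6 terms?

This is an arithmetic sequence.
i=0: S_0 = -21 + 6*0 = -21
i=1: S_1 = -21 + 6*1 = -15
i=2: S_2 = -21 + 6*2 = -9
i=3: S_3 = -21 + 6*3 = -3
i=4: S_4 = -21 + 6*4 = 3
i=5: S_5 = -21 + 6*5 = 9
The first 6 terms are: [-21, -15, -9, -3, 3, 9]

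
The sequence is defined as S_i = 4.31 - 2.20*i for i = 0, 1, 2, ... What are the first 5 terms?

This is an arithmetic sequence.
i=0: S_0 = 4.31 + -2.2*0 = 4.31
i=1: S_1 = 4.31 + -2.2*1 = 2.11
i=2: S_2 = 4.31 + -2.2*2 = -0.09
i=3: S_3 = 4.31 + -2.2*3 = -2.29
i=4: S_4 = 4.31 + -2.2*4 = -4.49
The first 5 terms are: [4.31, 2.11, -0.09, -2.29, -4.49]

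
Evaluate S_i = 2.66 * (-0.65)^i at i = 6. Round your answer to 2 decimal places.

S_6 = 2.66 * (-0.65)^6 ≈ 2.66 * 0.0754 ≈ 0.2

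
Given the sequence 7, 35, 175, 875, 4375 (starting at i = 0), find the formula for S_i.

Check ratios: 35 / 7 = 5.0
Common ratio r = 5.
First term a = 7.
Formula: S_i = 7 * 5^i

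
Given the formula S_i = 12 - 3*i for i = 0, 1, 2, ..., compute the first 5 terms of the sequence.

This is an arithmetic sequence.
i=0: S_0 = 12 + -3*0 = 12
i=1: S_1 = 12 + -3*1 = 9
i=2: S_2 = 12 + -3*2 = 6
i=3: S_3 = 12 + -3*3 = 3
i=4: S_4 = 12 + -3*4 = 0
The first 5 terms are: [12, 9, 6, 3, 0]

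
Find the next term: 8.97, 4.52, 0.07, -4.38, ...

Differences: 4.52 - 8.97 = -4.45
This is an arithmetic sequence with common difference d = -4.45.
Next term = -4.38 + -4.45 = -8.83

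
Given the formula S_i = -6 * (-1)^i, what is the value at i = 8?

S_8 = -6 * (-1)^8 = -6 * 1 = -6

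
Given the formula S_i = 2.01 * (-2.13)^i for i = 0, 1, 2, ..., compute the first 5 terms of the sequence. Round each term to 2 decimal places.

This is a geometric sequence.
i=0: S_0 = 2.01 * (-2.13)^0 = 2.01
i=1: S_1 = 2.01 * (-2.13)^1 ≈ -4.28
i=2: S_2 = 2.01 * (-2.13)^2 ≈ 9.12
i=3: S_3 = 2.01 * (-2.13)^3 ≈ -19.42
i=4: S_4 = 2.01 * (-2.13)^4 ≈ 41.37
The first 5 terms are: [2.01, -4.28, 9.12, -19.42, 41.37]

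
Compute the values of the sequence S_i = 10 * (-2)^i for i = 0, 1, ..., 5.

This is a geometric sequence.
i=0: S_0 = 10 * (-2)^0 = 10
i=1: S_1 = 10 * (-2)^1 = -20
i=2: S_2 = 10 * (-2)^2 = 40
i=3: S_3 = 10 * (-2)^3 = -80
i=4: S_4 = 10 * (-2)^4 = 160
i=5: S_5 = 10 * (-2)^5 = -320
The first 6 terms are: [10, -20, 40, -80, 160, -320]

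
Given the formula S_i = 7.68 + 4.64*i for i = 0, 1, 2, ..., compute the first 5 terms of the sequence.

This is an arithmetic sequence.
i=0: S_0 = 7.68 + 4.64*0 = 7.68
i=1: S_1 = 7.68 + 4.64*1 = 12.32
i=2: S_2 = 7.68 + 4.64*2 = 16.96
i=3: S_3 = 7.68 + 4.64*3 = 21.6
i=4: S_4 = 7.68 + 4.64*4 = 26.24
The first 5 terms are: [7.68, 12.32, 16.96, 21.6, 26.24]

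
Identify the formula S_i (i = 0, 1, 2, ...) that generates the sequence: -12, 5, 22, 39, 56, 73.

Check differences: 5 - -12 = 17
22 - 5 = 17
Common difference d = 17.
First term a = -12.
Formula: S_i = -12 + 17*i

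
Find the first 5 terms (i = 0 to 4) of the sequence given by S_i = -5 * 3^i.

This is a geometric sequence.
i=0: S_0 = -5 * 3^0 = -5
i=1: S_1 = -5 * 3^1 = -15
i=2: S_2 = -5 * 3^2 = -45
i=3: S_3 = -5 * 3^3 = -135
i=4: S_4 = -5 * 3^4 = -405
The first 5 terms are: [-5, -15, -45, -135, -405]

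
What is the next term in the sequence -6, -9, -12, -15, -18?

Differences: -9 - -6 = -3
This is an arithmetic sequence with common difference d = -3.
Next term = -18 + -3 = -21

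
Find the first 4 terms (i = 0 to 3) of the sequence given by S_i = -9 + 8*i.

This is an arithmetic sequence.
i=0: S_0 = -9 + 8*0 = -9
i=1: S_1 = -9 + 8*1 = -1
i=2: S_2 = -9 + 8*2 = 7
i=3: S_3 = -9 + 8*3 = 15
The first 4 terms are: [-9, -1, 7, 15]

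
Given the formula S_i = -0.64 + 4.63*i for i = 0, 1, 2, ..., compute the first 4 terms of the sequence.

This is an arithmetic sequence.
i=0: S_0 = -0.64 + 4.63*0 = -0.64
i=1: S_1 = -0.64 + 4.63*1 = 3.99
i=2: S_2 = -0.64 + 4.63*2 = 8.62
i=3: S_3 = -0.64 + 4.63*3 = 13.25
The first 4 terms are: [-0.64, 3.99, 8.62, 13.25]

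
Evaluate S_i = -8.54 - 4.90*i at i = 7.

S_7 = -8.54 + -4.9*7 = -8.54 + -34.3 = -42.84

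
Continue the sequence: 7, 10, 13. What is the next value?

Differences: 10 - 7 = 3
This is an arithmetic sequence with common difference d = 3.
Next term = 13 + 3 = 16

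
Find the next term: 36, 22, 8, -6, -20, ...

Differences: 22 - 36 = -14
This is an arithmetic sequence with common difference d = -14.
Next term = -20 + -14 = -34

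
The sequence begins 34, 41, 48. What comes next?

Differences: 41 - 34 = 7
This is an arithmetic sequence with common difference d = 7.
Next term = 48 + 7 = 55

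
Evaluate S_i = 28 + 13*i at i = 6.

S_6 = 28 + 13*6 = 28 + 78 = 106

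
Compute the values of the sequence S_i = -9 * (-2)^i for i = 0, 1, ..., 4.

This is a geometric sequence.
i=0: S_0 = -9 * (-2)^0 = -9
i=1: S_1 = -9 * (-2)^1 = 18
i=2: S_2 = -9 * (-2)^2 = -36
i=3: S_3 = -9 * (-2)^3 = 72
i=4: S_4 = -9 * (-2)^4 = -144
The first 5 terms are: [-9, 18, -36, 72, -144]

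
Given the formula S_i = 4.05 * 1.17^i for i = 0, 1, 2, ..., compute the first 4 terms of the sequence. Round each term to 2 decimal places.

This is a geometric sequence.
i=0: S_0 = 4.05 * 1.17^0 = 4.05
i=1: S_1 = 4.05 * 1.17^1 ≈ 4.74
i=2: S_2 = 4.05 * 1.17^2 ≈ 5.54
i=3: S_3 = 4.05 * 1.17^3 ≈ 6.49
The first 4 terms are: [4.05, 4.74, 5.54, 6.49]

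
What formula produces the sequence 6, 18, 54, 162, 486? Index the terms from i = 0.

Check ratios: 18 / 6 = 3.0
Common ratio r = 3.
First term a = 6.
Formula: S_i = 6 * 3^i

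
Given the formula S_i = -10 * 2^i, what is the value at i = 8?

S_8 = -10 * 2^8 = -10 * 256 = -2560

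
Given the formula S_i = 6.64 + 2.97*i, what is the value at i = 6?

S_6 = 6.64 + 2.97*6 = 6.64 + 17.82 = 24.46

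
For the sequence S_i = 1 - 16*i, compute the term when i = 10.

S_10 = 1 + -16*10 = 1 + -160 = -159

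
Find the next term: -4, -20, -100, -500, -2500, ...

Ratios: -20 / -4 = 5.0
This is a geometric sequence with common ratio r = 5.
Next term = -2500 * 5 = -12500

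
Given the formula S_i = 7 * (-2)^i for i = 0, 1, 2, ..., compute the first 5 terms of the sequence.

This is a geometric sequence.
i=0: S_0 = 7 * (-2)^0 = 7
i=1: S_1 = 7 * (-2)^1 = -14
i=2: S_2 = 7 * (-2)^2 = 28
i=3: S_3 = 7 * (-2)^3 = -56
i=4: S_4 = 7 * (-2)^4 = 112
The first 5 terms are: [7, -14, 28, -56, 112]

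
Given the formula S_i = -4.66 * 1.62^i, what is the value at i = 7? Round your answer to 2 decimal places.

S_7 = -4.66 * 1.62^7 ≈ -4.66 * 29.2823 ≈ -136.46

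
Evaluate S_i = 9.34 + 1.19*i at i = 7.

S_7 = 9.34 + 1.19*7 = 9.34 + 8.33 = 17.67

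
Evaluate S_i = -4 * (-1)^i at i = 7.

S_7 = -4 * (-1)^7 = -4 * -1 = 4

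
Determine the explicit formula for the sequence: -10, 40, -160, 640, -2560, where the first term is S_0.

Check ratios: 40 / -10 = -4.0
Common ratio r = -4.
First term a = -10.
Formula: S_i = -10 * (-4)^i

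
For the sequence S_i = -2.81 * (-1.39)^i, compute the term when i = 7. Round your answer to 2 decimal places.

S_7 = -2.81 * (-1.39)^7 ≈ -2.81 * -10.0254 ≈ 28.17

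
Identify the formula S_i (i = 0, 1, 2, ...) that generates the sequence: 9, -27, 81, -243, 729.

Check ratios: -27 / 9 = -3.0
Common ratio r = -3.
First term a = 9.
Formula: S_i = 9 * (-3)^i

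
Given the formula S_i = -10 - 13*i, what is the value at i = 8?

S_8 = -10 + -13*8 = -10 + -104 = -114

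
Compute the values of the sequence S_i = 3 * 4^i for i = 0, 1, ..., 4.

This is a geometric sequence.
i=0: S_0 = 3 * 4^0 = 3
i=1: S_1 = 3 * 4^1 = 12
i=2: S_2 = 3 * 4^2 = 48
i=3: S_3 = 3 * 4^3 = 192
i=4: S_4 = 3 * 4^4 = 768
The first 5 terms are: [3, 12, 48, 192, 768]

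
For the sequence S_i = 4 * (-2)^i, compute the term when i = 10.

S_10 = 4 * (-2)^10 = 4 * 1024 = 4096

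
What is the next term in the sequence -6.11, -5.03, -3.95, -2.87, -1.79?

Differences: -5.03 - -6.11 = 1.08
This is an arithmetic sequence with common difference d = 1.08.
Next term = -1.79 + 1.08 = -0.71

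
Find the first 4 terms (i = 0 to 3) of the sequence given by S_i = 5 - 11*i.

This is an arithmetic sequence.
i=0: S_0 = 5 + -11*0 = 5
i=1: S_1 = 5 + -11*1 = -6
i=2: S_2 = 5 + -11*2 = -17
i=3: S_3 = 5 + -11*3 = -28
The first 4 terms are: [5, -6, -17, -28]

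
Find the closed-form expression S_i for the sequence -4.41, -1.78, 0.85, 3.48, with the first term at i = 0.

Check differences: -1.78 - -4.41 = 2.63
0.85 - -1.78 = 2.63
Common difference d = 2.63.
First term a = -4.41.
Formula: S_i = -4.41 + 2.63*i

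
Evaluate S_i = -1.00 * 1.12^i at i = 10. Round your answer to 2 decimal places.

S_10 = -1.0 * 1.12^10 ≈ -1.0 * 3.1058 ≈ -3.11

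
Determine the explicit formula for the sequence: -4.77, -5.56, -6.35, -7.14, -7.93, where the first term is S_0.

Check differences: -5.56 - -4.77 = -0.79
-6.35 - -5.56 = -0.79
Common difference d = -0.79.
First term a = -4.77.
Formula: S_i = -4.77 - 0.79*i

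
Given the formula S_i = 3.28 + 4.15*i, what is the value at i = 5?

S_5 = 3.28 + 4.15*5 = 3.28 + 20.75 = 24.03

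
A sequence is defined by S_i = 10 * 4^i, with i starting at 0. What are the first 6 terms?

This is a geometric sequence.
i=0: S_0 = 10 * 4^0 = 10
i=1: S_1 = 10 * 4^1 = 40
i=2: S_2 = 10 * 4^2 = 160
i=3: S_3 = 10 * 4^3 = 640
i=4: S_4 = 10 * 4^4 = 2560
i=5: S_5 = 10 * 4^5 = 10240
The first 6 terms are: [10, 40, 160, 640, 2560, 10240]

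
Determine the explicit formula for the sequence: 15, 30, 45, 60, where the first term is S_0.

Check differences: 30 - 15 = 15
45 - 30 = 15
Common difference d = 15.
First term a = 15.
Formula: S_i = 15 + 15*i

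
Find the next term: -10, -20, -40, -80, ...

Ratios: -20 / -10 = 2.0
This is a geometric sequence with common ratio r = 2.
Next term = -80 * 2 = -160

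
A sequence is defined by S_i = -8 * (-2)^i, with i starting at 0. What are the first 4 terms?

This is a geometric sequence.
i=0: S_0 = -8 * (-2)^0 = -8
i=1: S_1 = -8 * (-2)^1 = 16
i=2: S_2 = -8 * (-2)^2 = -32
i=3: S_3 = -8 * (-2)^3 = 64
The first 4 terms are: [-8, 16, -32, 64]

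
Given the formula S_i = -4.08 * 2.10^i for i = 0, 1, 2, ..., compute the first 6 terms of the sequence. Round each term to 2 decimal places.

This is a geometric sequence.
i=0: S_0 = -4.08 * 2.1^0 = -4.08
i=1: S_1 = -4.08 * 2.1^1 ≈ -8.57
i=2: S_2 = -4.08 * 2.1^2 ≈ -17.99
i=3: S_3 = -4.08 * 2.1^3 ≈ -37.78
i=4: S_4 = -4.08 * 2.1^4 ≈ -79.35
i=5: S_5 = -4.08 * 2.1^5 ≈ -166.63
The first 6 terms are: [-4.08, -8.57, -17.99, -37.78, -79.35, -166.63]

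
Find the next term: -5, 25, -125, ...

Ratios: 25 / -5 = -5.0
This is a geometric sequence with common ratio r = -5.
Next term = -125 * -5 = 625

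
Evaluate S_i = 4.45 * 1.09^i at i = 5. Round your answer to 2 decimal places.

S_5 = 4.45 * 1.09^5 ≈ 4.45 * 1.5386 ≈ 6.85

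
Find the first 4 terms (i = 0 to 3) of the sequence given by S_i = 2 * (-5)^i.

This is a geometric sequence.
i=0: S_0 = 2 * (-5)^0 = 2
i=1: S_1 = 2 * (-5)^1 = -10
i=2: S_2 = 2 * (-5)^2 = 50
i=3: S_3 = 2 * (-5)^3 = -250
The first 4 terms are: [2, -10, 50, -250]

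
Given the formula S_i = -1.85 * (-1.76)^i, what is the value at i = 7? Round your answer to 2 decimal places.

S_7 = -1.85 * (-1.76)^7 ≈ -1.85 * -52.3105 ≈ 96.77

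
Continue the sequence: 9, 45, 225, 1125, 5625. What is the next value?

Ratios: 45 / 9 = 5.0
This is a geometric sequence with common ratio r = 5.
Next term = 5625 * 5 = 28125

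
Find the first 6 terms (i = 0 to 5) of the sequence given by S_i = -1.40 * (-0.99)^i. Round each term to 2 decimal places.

This is a geometric sequence.
i=0: S_0 = -1.4 * (-0.99)^0 = -1.4
i=1: S_1 = -1.4 * (-0.99)^1 ≈ 1.39
i=2: S_2 = -1.4 * (-0.99)^2 ≈ -1.37
i=3: S_3 = -1.4 * (-0.99)^3 ≈ 1.36
i=4: S_4 = -1.4 * (-0.99)^4 ≈ -1.34
i=5: S_5 = -1.4 * (-0.99)^5 ≈ 1.33
The first 6 terms are: [-1.4, 1.39, -1.37, 1.36, -1.34, 1.33]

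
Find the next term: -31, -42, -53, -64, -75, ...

Differences: -42 - -31 = -11
This is an arithmetic sequence with common difference d = -11.
Next term = -75 + -11 = -86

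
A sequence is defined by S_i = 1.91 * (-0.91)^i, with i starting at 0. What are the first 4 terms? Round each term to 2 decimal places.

This is a geometric sequence.
i=0: S_0 = 1.91 * (-0.91)^0 = 1.91
i=1: S_1 = 1.91 * (-0.91)^1 ≈ -1.74
i=2: S_2 = 1.91 * (-0.91)^2 ≈ 1.58
i=3: S_3 = 1.91 * (-0.91)^3 ≈ -1.44
The first 4 terms are: [1.91, -1.74, 1.58, -1.44]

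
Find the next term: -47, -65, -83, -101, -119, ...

Differences: -65 - -47 = -18
This is an arithmetic sequence with common difference d = -18.
Next term = -119 + -18 = -137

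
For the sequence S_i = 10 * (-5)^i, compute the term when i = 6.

S_6 = 10 * (-5)^6 = 10 * 15625 = 156250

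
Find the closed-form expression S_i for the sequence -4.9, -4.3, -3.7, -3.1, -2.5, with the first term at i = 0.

Check differences: -4.3 - -4.9 = 0.6
-3.7 - -4.3 = 0.6
Common difference d = 0.6.
First term a = -4.9.
Formula: S_i = -4.90 + 0.60*i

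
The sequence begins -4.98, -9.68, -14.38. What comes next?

Differences: -9.68 - -4.98 = -4.7
This is an arithmetic sequence with common difference d = -4.7.
Next term = -14.38 + -4.7 = -19.08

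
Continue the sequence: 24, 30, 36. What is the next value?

Differences: 30 - 24 = 6
This is an arithmetic sequence with common difference d = 6.
Next term = 36 + 6 = 42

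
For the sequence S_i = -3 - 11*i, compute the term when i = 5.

S_5 = -3 + -11*5 = -3 + -55 = -58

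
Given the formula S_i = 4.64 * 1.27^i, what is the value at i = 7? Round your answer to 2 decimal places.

S_7 = 4.64 * 1.27^7 ≈ 4.64 * 5.3288 ≈ 24.73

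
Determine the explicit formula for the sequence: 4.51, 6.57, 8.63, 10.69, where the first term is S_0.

Check differences: 6.57 - 4.51 = 2.06
8.63 - 6.57 = 2.06
Common difference d = 2.06.
First term a = 4.51.
Formula: S_i = 4.51 + 2.06*i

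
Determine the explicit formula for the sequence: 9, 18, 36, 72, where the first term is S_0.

Check ratios: 18 / 9 = 2.0
Common ratio r = 2.
First term a = 9.
Formula: S_i = 9 * 2^i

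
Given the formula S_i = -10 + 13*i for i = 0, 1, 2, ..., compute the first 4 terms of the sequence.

This is an arithmetic sequence.
i=0: S_0 = -10 + 13*0 = -10
i=1: S_1 = -10 + 13*1 = 3
i=2: S_2 = -10 + 13*2 = 16
i=3: S_3 = -10 + 13*3 = 29
The first 4 terms are: [-10, 3, 16, 29]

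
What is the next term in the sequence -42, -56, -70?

Differences: -56 - -42 = -14
This is an arithmetic sequence with common difference d = -14.
Next term = -70 + -14 = -84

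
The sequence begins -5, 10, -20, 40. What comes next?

Ratios: 10 / -5 = -2.0
This is a geometric sequence with common ratio r = -2.
Next term = 40 * -2 = -80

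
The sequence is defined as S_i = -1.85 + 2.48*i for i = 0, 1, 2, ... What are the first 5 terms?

This is an arithmetic sequence.
i=0: S_0 = -1.85 + 2.48*0 = -1.85
i=1: S_1 = -1.85 + 2.48*1 = 0.63
i=2: S_2 = -1.85 + 2.48*2 = 3.11
i=3: S_3 = -1.85 + 2.48*3 = 5.59
i=4: S_4 = -1.85 + 2.48*4 = 8.07
The first 5 terms are: [-1.85, 0.63, 3.11, 5.59, 8.07]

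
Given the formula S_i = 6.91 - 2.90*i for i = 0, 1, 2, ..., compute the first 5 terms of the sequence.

This is an arithmetic sequence.
i=0: S_0 = 6.91 + -2.9*0 = 6.91
i=1: S_1 = 6.91 + -2.9*1 = 4.01
i=2: S_2 = 6.91 + -2.9*2 = 1.11
i=3: S_3 = 6.91 + -2.9*3 = -1.79
i=4: S_4 = 6.91 + -2.9*4 = -4.69
The first 5 terms are: [6.91, 4.01, 1.11, -1.79, -4.69]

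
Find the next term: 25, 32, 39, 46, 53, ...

Differences: 32 - 25 = 7
This is an arithmetic sequence with common difference d = 7.
Next term = 53 + 7 = 60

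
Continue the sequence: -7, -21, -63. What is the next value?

Ratios: -21 / -7 = 3.0
This is a geometric sequence with common ratio r = 3.
Next term = -63 * 3 = -189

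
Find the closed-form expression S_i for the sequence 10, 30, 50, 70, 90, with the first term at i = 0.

Check differences: 30 - 10 = 20
50 - 30 = 20
Common difference d = 20.
First term a = 10.
Formula: S_i = 10 + 20*i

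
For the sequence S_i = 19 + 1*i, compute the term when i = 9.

S_9 = 19 + 1*9 = 19 + 9 = 28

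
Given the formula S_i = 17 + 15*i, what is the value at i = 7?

S_7 = 17 + 15*7 = 17 + 105 = 122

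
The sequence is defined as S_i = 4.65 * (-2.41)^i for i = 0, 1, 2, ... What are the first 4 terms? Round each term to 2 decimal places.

This is a geometric sequence.
i=0: S_0 = 4.65 * (-2.41)^0 = 4.65
i=1: S_1 = 4.65 * (-2.41)^1 ≈ -11.21
i=2: S_2 = 4.65 * (-2.41)^2 ≈ 27.01
i=3: S_3 = 4.65 * (-2.41)^3 ≈ -65.09
The first 4 terms are: [4.65, -11.21, 27.01, -65.09]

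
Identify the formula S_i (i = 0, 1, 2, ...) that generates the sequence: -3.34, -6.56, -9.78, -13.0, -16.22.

Check differences: -6.56 - -3.34 = -3.22
-9.78 - -6.56 = -3.22
Common difference d = -3.22.
First term a = -3.34.
Formula: S_i = -3.34 - 3.22*i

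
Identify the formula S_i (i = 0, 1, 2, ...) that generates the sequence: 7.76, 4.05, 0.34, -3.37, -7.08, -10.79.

Check differences: 4.05 - 7.76 = -3.71
0.34 - 4.05 = -3.71
Common difference d = -3.71.
First term a = 7.76.
Formula: S_i = 7.76 - 3.71*i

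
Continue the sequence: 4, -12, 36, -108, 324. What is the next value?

Ratios: -12 / 4 = -3.0
This is a geometric sequence with common ratio r = -3.
Next term = 324 * -3 = -972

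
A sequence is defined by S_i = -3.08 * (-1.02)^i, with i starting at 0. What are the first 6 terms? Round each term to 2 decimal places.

This is a geometric sequence.
i=0: S_0 = -3.08 * (-1.02)^0 = -3.08
i=1: S_1 = -3.08 * (-1.02)^1 ≈ 3.14
i=2: S_2 = -3.08 * (-1.02)^2 ≈ -3.2
i=3: S_3 = -3.08 * (-1.02)^3 ≈ 3.27
i=4: S_4 = -3.08 * (-1.02)^4 ≈ -3.33
i=5: S_5 = -3.08 * (-1.02)^5 ≈ 3.4
The first 6 terms are: [-3.08, 3.14, -3.2, 3.27, -3.33, 3.4]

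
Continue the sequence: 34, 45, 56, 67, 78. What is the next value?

Differences: 45 - 34 = 11
This is an arithmetic sequence with common difference d = 11.
Next term = 78 + 11 = 89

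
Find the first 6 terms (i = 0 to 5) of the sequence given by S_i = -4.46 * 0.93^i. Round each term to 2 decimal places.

This is a geometric sequence.
i=0: S_0 = -4.46 * 0.93^0 = -4.46
i=1: S_1 = -4.46 * 0.93^1 ≈ -4.15
i=2: S_2 = -4.46 * 0.93^2 ≈ -3.86
i=3: S_3 = -4.46 * 0.93^3 ≈ -3.59
i=4: S_4 = -4.46 * 0.93^4 ≈ -3.34
i=5: S_5 = -4.46 * 0.93^5 ≈ -3.1
The first 6 terms are: [-4.46, -4.15, -3.86, -3.59, -3.34, -3.1]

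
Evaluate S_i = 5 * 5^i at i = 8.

S_8 = 5 * 5^8 = 5 * 390625 = 1953125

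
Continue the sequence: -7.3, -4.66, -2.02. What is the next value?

Differences: -4.66 - -7.3 = 2.64
This is an arithmetic sequence with common difference d = 2.64.
Next term = -2.02 + 2.64 = 0.62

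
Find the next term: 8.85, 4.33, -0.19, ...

Differences: 4.33 - 8.85 = -4.52
This is an arithmetic sequence with common difference d = -4.52.
Next term = -0.19 + -4.52 = -4.71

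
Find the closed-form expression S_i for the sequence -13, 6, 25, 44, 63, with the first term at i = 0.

Check differences: 6 - -13 = 19
25 - 6 = 19
Common difference d = 19.
First term a = -13.
Formula: S_i = -13 + 19*i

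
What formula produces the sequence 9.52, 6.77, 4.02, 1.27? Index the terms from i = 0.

Check differences: 6.77 - 9.52 = -2.75
4.02 - 6.77 = -2.75
Common difference d = -2.75.
First term a = 9.52.
Formula: S_i = 9.52 - 2.75*i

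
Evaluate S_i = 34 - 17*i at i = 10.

S_10 = 34 + -17*10 = 34 + -170 = -136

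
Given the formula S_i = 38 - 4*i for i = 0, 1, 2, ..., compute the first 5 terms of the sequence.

This is an arithmetic sequence.
i=0: S_0 = 38 + -4*0 = 38
i=1: S_1 = 38 + -4*1 = 34
i=2: S_2 = 38 + -4*2 = 30
i=3: S_3 = 38 + -4*3 = 26
i=4: S_4 = 38 + -4*4 = 22
The first 5 terms are: [38, 34, 30, 26, 22]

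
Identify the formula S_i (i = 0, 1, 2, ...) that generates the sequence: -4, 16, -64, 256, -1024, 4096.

Check ratios: 16 / -4 = -4.0
Common ratio r = -4.
First term a = -4.
Formula: S_i = -4 * (-4)^i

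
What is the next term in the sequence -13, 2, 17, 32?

Differences: 2 - -13 = 15
This is an arithmetic sequence with common difference d = 15.
Next term = 32 + 15 = 47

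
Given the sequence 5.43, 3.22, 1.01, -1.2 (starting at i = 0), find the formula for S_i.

Check differences: 3.22 - 5.43 = -2.21
1.01 - 3.22 = -2.21
Common difference d = -2.21.
First term a = 5.43.
Formula: S_i = 5.43 - 2.21*i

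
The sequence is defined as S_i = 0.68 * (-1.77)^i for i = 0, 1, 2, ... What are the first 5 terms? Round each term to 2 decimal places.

This is a geometric sequence.
i=0: S_0 = 0.68 * (-1.77)^0 = 0.68
i=1: S_1 = 0.68 * (-1.77)^1 ≈ -1.2
i=2: S_2 = 0.68 * (-1.77)^2 ≈ 2.13
i=3: S_3 = 0.68 * (-1.77)^3 ≈ -3.77
i=4: S_4 = 0.68 * (-1.77)^4 ≈ 6.67
The first 5 terms are: [0.68, -1.2, 2.13, -3.77, 6.67]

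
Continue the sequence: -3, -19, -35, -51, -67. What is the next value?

Differences: -19 - -3 = -16
This is an arithmetic sequence with common difference d = -16.
Next term = -67 + -16 = -83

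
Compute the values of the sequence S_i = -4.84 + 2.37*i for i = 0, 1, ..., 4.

This is an arithmetic sequence.
i=0: S_0 = -4.84 + 2.37*0 = -4.84
i=1: S_1 = -4.84 + 2.37*1 = -2.47
i=2: S_2 = -4.84 + 2.37*2 = -0.1
i=3: S_3 = -4.84 + 2.37*3 = 2.27
i=4: S_4 = -4.84 + 2.37*4 = 4.64
The first 5 terms are: [-4.84, -2.47, -0.1, 2.27, 4.64]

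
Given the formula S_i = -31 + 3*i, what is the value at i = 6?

S_6 = -31 + 3*6 = -31 + 18 = -13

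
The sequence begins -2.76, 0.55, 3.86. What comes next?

Differences: 0.55 - -2.76 = 3.31
This is an arithmetic sequence with common difference d = 3.31.
Next term = 3.86 + 3.31 = 7.17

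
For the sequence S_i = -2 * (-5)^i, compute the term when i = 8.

S_8 = -2 * (-5)^8 = -2 * 390625 = -781250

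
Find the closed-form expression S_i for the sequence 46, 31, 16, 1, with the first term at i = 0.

Check differences: 31 - 46 = -15
16 - 31 = -15
Common difference d = -15.
First term a = 46.
Formula: S_i = 46 - 15*i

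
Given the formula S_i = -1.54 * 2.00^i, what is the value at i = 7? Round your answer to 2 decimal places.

S_7 = -1.54 * 2.0^7 = -1.54 * 128 = -197.12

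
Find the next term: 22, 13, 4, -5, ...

Differences: 13 - 22 = -9
This is an arithmetic sequence with common difference d = -9.
Next term = -5 + -9 = -14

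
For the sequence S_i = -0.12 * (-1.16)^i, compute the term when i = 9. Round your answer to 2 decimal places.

S_9 = -0.12 * (-1.16)^9 ≈ -0.12 * -3.803 ≈ 0.46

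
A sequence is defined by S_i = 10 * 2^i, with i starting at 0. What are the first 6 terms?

This is a geometric sequence.
i=0: S_0 = 10 * 2^0 = 10
i=1: S_1 = 10 * 2^1 = 20
i=2: S_2 = 10 * 2^2 = 40
i=3: S_3 = 10 * 2^3 = 80
i=4: S_4 = 10 * 2^4 = 160
i=5: S_5 = 10 * 2^5 = 320
The first 6 terms are: [10, 20, 40, 80, 160, 320]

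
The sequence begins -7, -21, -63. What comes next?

Ratios: -21 / -7 = 3.0
This is a geometric sequence with common ratio r = 3.
Next term = -63 * 3 = -189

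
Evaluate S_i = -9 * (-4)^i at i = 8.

S_8 = -9 * (-4)^8 = -9 * 65536 = -589824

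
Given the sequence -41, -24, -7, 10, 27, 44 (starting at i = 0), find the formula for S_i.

Check differences: -24 - -41 = 17
-7 - -24 = 17
Common difference d = 17.
First term a = -41.
Formula: S_i = -41 + 17*i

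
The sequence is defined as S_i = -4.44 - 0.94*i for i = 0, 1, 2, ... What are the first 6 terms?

This is an arithmetic sequence.
i=0: S_0 = -4.44 + -0.94*0 = -4.44
i=1: S_1 = -4.44 + -0.94*1 = -5.38
i=2: S_2 = -4.44 + -0.94*2 = -6.32
i=3: S_3 = -4.44 + -0.94*3 = -7.26
i=4: S_4 = -4.44 + -0.94*4 = -8.2
i=5: S_5 = -4.44 + -0.94*5 = -9.14
The first 6 terms are: [-4.44, -5.38, -6.32, -7.26, -8.2, -9.14]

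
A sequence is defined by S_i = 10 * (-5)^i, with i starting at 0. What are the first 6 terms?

This is a geometric sequence.
i=0: S_0 = 10 * (-5)^0 = 10
i=1: S_1 = 10 * (-5)^1 = -50
i=2: S_2 = 10 * (-5)^2 = 250
i=3: S_3 = 10 * (-5)^3 = -1250
i=4: S_4 = 10 * (-5)^4 = 6250
i=5: S_5 = 10 * (-5)^5 = -31250
The first 6 terms are: [10, -50, 250, -1250, 6250, -31250]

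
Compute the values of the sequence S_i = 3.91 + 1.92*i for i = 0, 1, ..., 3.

This is an arithmetic sequence.
i=0: S_0 = 3.91 + 1.92*0 = 3.91
i=1: S_1 = 3.91 + 1.92*1 = 5.83
i=2: S_2 = 3.91 + 1.92*2 = 7.75
i=3: S_3 = 3.91 + 1.92*3 = 9.67
The first 4 terms are: [3.91, 5.83, 7.75, 9.67]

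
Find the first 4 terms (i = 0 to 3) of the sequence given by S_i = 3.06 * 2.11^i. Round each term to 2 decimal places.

This is a geometric sequence.
i=0: S_0 = 3.06 * 2.11^0 = 3.06
i=1: S_1 = 3.06 * 2.11^1 ≈ 6.46
i=2: S_2 = 3.06 * 2.11^2 ≈ 13.62
i=3: S_3 = 3.06 * 2.11^3 ≈ 28.75
The first 4 terms are: [3.06, 6.46, 13.62, 28.75]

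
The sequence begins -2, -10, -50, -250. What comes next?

Ratios: -10 / -2 = 5.0
This is a geometric sequence with common ratio r = 5.
Next term = -250 * 5 = -1250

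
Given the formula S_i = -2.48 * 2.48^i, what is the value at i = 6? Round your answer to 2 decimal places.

S_6 = -2.48 * 2.48^6 ≈ -2.48 * 232.6538 ≈ -576.98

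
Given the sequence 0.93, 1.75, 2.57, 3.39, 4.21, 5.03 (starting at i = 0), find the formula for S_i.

Check differences: 1.75 - 0.93 = 0.82
2.57 - 1.75 = 0.82
Common difference d = 0.82.
First term a = 0.93.
Formula: S_i = 0.93 + 0.82*i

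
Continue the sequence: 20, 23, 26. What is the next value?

Differences: 23 - 20 = 3
This is an arithmetic sequence with common difference d = 3.
Next term = 26 + 3 = 29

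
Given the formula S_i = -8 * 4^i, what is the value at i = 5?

S_5 = -8 * 4^5 = -8 * 1024 = -8192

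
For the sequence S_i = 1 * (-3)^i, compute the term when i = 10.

S_10 = 1 * (-3)^10 = 1 * 59049 = 59049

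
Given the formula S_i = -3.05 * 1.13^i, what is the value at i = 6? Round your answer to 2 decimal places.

S_6 = -3.05 * 1.13^6 ≈ -3.05 * 2.082 ≈ -6.35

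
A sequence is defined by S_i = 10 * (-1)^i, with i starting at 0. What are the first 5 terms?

This is a geometric sequence.
i=0: S_0 = 10 * (-1)^0 = 10
i=1: S_1 = 10 * (-1)^1 = -10
i=2: S_2 = 10 * (-1)^2 = 10
i=3: S_3 = 10 * (-1)^3 = -10
i=4: S_4 = 10 * (-1)^4 = 10
The first 5 terms are: [10, -10, 10, -10, 10]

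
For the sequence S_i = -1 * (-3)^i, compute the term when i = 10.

S_10 = -1 * (-3)^10 = -1 * 59049 = -59049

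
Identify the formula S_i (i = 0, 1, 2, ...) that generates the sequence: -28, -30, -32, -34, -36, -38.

Check differences: -30 - -28 = -2
-32 - -30 = -2
Common difference d = -2.
First term a = -28.
Formula: S_i = -28 - 2*i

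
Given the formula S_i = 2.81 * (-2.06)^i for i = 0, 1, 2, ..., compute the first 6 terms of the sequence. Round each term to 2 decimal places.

This is a geometric sequence.
i=0: S_0 = 2.81 * (-2.06)^0 = 2.81
i=1: S_1 = 2.81 * (-2.06)^1 ≈ -5.79
i=2: S_2 = 2.81 * (-2.06)^2 ≈ 11.92
i=3: S_3 = 2.81 * (-2.06)^3 ≈ -24.56
i=4: S_4 = 2.81 * (-2.06)^4 ≈ 50.6
i=5: S_5 = 2.81 * (-2.06)^5 ≈ -104.24
The first 6 terms are: [2.81, -5.79, 11.92, -24.56, 50.6, -104.24]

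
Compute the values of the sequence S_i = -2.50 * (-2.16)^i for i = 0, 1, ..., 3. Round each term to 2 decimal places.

This is a geometric sequence.
i=0: S_0 = -2.5 * (-2.16)^0 = -2.5
i=1: S_1 = -2.5 * (-2.16)^1 = 5.4
i=2: S_2 = -2.5 * (-2.16)^2 ≈ -11.66
i=3: S_3 = -2.5 * (-2.16)^3 ≈ 25.19
The first 4 terms are: [-2.5, 5.4, -11.66, 25.19]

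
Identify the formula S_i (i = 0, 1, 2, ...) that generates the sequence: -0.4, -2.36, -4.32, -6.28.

Check differences: -2.36 - -0.4 = -1.96
-4.32 - -2.36 = -1.96
Common difference d = -1.96.
First term a = -0.4.
Formula: S_i = -0.40 - 1.96*i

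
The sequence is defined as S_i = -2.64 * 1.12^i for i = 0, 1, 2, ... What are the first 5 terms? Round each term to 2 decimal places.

This is a geometric sequence.
i=0: S_0 = -2.64 * 1.12^0 = -2.64
i=1: S_1 = -2.64 * 1.12^1 ≈ -2.96
i=2: S_2 = -2.64 * 1.12^2 ≈ -3.31
i=3: S_3 = -2.64 * 1.12^3 ≈ -3.71
i=4: S_4 = -2.64 * 1.12^4 ≈ -4.15
The first 5 terms are: [-2.64, -2.96, -3.31, -3.71, -4.15]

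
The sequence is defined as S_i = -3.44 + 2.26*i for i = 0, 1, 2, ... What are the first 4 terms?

This is an arithmetic sequence.
i=0: S_0 = -3.44 + 2.26*0 = -3.44
i=1: S_1 = -3.44 + 2.26*1 = -1.18
i=2: S_2 = -3.44 + 2.26*2 = 1.08
i=3: S_3 = -3.44 + 2.26*3 = 3.34
The first 4 terms are: [-3.44, -1.18, 1.08, 3.34]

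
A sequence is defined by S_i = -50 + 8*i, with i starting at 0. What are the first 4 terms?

This is an arithmetic sequence.
i=0: S_0 = -50 + 8*0 = -50
i=1: S_1 = -50 + 8*1 = -42
i=2: S_2 = -50 + 8*2 = -34
i=3: S_3 = -50 + 8*3 = -26
The first 4 terms are: [-50, -42, -34, -26]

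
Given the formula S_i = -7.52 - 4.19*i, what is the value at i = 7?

S_7 = -7.52 + -4.19*7 = -7.52 + -29.33 = -36.85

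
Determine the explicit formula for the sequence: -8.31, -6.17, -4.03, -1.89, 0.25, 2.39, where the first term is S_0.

Check differences: -6.17 - -8.31 = 2.14
-4.03 - -6.17 = 2.14
Common difference d = 2.14.
First term a = -8.31.
Formula: S_i = -8.31 + 2.14*i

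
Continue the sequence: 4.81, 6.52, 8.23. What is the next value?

Differences: 6.52 - 4.81 = 1.71
This is an arithmetic sequence with common difference d = 1.71.
Next term = 8.23 + 1.71 = 9.94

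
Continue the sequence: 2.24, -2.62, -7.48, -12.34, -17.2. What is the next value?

Differences: -2.62 - 2.24 = -4.86
This is an arithmetic sequence with common difference d = -4.86.
Next term = -17.2 + -4.86 = -22.06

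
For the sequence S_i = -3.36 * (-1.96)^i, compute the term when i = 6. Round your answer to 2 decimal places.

S_6 = -3.36 * (-1.96)^6 ≈ -3.36 * 56.6939 ≈ -190.49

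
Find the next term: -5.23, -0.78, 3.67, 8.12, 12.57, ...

Differences: -0.78 - -5.23 = 4.45
This is an arithmetic sequence with common difference d = 4.45.
Next term = 12.57 + 4.45 = 17.02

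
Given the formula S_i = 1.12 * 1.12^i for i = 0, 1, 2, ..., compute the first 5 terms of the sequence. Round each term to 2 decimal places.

This is a geometric sequence.
i=0: S_0 = 1.12 * 1.12^0 = 1.12
i=1: S_1 = 1.12 * 1.12^1 ≈ 1.25
i=2: S_2 = 1.12 * 1.12^2 ≈ 1.4
i=3: S_3 = 1.12 * 1.12^3 ≈ 1.57
i=4: S_4 = 1.12 * 1.12^4 ≈ 1.76
The first 5 terms are: [1.12, 1.25, 1.4, 1.57, 1.76]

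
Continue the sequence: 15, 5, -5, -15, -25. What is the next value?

Differences: 5 - 15 = -10
This is an arithmetic sequence with common difference d = -10.
Next term = -25 + -10 = -35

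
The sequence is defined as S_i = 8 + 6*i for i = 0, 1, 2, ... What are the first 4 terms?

This is an arithmetic sequence.
i=0: S_0 = 8 + 6*0 = 8
i=1: S_1 = 8 + 6*1 = 14
i=2: S_2 = 8 + 6*2 = 20
i=3: S_3 = 8 + 6*3 = 26
The first 4 terms are: [8, 14, 20, 26]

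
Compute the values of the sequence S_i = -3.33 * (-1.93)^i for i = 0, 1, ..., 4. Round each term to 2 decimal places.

This is a geometric sequence.
i=0: S_0 = -3.33 * (-1.93)^0 = -3.33
i=1: S_1 = -3.33 * (-1.93)^1 ≈ 6.43
i=2: S_2 = -3.33 * (-1.93)^2 ≈ -12.4
i=3: S_3 = -3.33 * (-1.93)^3 ≈ 23.94
i=4: S_4 = -3.33 * (-1.93)^4 ≈ -46.2
The first 5 terms are: [-3.33, 6.43, -12.4, 23.94, -46.2]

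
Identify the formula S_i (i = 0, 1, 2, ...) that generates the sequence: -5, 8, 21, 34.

Check differences: 8 - -5 = 13
21 - 8 = 13
Common difference d = 13.
First term a = -5.
Formula: S_i = -5 + 13*i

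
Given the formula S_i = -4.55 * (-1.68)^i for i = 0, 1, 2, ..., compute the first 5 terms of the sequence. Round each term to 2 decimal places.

This is a geometric sequence.
i=0: S_0 = -4.55 * (-1.68)^0 = -4.55
i=1: S_1 = -4.55 * (-1.68)^1 ≈ 7.64
i=2: S_2 = -4.55 * (-1.68)^2 ≈ -12.84
i=3: S_3 = -4.55 * (-1.68)^3 ≈ 21.57
i=4: S_4 = -4.55 * (-1.68)^4 ≈ -36.25
The first 5 terms are: [-4.55, 7.64, -12.84, 21.57, -36.25]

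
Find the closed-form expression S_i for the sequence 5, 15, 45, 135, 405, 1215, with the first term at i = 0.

Check ratios: 15 / 5 = 3.0
Common ratio r = 3.
First term a = 5.
Formula: S_i = 5 * 3^i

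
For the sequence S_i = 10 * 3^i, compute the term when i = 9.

S_9 = 10 * 3^9 = 10 * 19683 = 196830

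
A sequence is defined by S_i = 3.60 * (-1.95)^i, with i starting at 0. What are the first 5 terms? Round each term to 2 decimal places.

This is a geometric sequence.
i=0: S_0 = 3.6 * (-1.95)^0 = 3.6
i=1: S_1 = 3.6 * (-1.95)^1 = -7.02
i=2: S_2 = 3.6 * (-1.95)^2 ≈ 13.69
i=3: S_3 = 3.6 * (-1.95)^3 ≈ -26.69
i=4: S_4 = 3.6 * (-1.95)^4 ≈ 52.05
The first 5 terms are: [3.6, -7.02, 13.69, -26.69, 52.05]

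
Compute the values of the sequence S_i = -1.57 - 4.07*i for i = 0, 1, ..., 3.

This is an arithmetic sequence.
i=0: S_0 = -1.57 + -4.07*0 = -1.57
i=1: S_1 = -1.57 + -4.07*1 = -5.64
i=2: S_2 = -1.57 + -4.07*2 = -9.71
i=3: S_3 = -1.57 + -4.07*3 = -13.78
The first 4 terms are: [-1.57, -5.64, -9.71, -13.78]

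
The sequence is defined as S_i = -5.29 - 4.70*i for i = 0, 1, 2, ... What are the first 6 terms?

This is an arithmetic sequence.
i=0: S_0 = -5.29 + -4.7*0 = -5.29
i=1: S_1 = -5.29 + -4.7*1 = -9.99
i=2: S_2 = -5.29 + -4.7*2 = -14.69
i=3: S_3 = -5.29 + -4.7*3 = -19.39
i=4: S_4 = -5.29 + -4.7*4 = -24.09
i=5: S_5 = -5.29 + -4.7*5 = -28.79
The first 6 terms are: [-5.29, -9.99, -14.69, -19.39, -24.09, -28.79]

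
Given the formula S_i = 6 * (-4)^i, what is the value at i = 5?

S_5 = 6 * (-4)^5 = 6 * -1024 = -6144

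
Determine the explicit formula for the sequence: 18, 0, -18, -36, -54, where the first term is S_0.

Check differences: 0 - 18 = -18
-18 - 0 = -18
Common difference d = -18.
First term a = 18.
Formula: S_i = 18 - 18*i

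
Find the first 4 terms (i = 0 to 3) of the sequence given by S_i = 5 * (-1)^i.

This is a geometric sequence.
i=0: S_0 = 5 * (-1)^0 = 5
i=1: S_1 = 5 * (-1)^1 = -5
i=2: S_2 = 5 * (-1)^2 = 5
i=3: S_3 = 5 * (-1)^3 = -5
The first 4 terms are: [5, -5, 5, -5]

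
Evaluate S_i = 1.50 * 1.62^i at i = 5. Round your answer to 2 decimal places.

S_5 = 1.5 * 1.62^5 ≈ 1.5 * 11.1577 ≈ 16.74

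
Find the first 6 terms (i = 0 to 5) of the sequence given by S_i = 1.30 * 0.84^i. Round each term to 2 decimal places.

This is a geometric sequence.
i=0: S_0 = 1.3 * 0.84^0 = 1.3
i=1: S_1 = 1.3 * 0.84^1 ≈ 1.09
i=2: S_2 = 1.3 * 0.84^2 ≈ 0.92
i=3: S_3 = 1.3 * 0.84^3 ≈ 0.77
i=4: S_4 = 1.3 * 0.84^4 ≈ 0.65
i=5: S_5 = 1.3 * 0.84^5 ≈ 0.54
The first 6 terms are: [1.3, 1.09, 0.92, 0.77, 0.65, 0.54]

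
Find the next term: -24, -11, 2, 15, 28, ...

Differences: -11 - -24 = 13
This is an arithmetic sequence with common difference d = 13.
Next term = 28 + 13 = 41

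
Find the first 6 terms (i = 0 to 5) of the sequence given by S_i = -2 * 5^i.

This is a geometric sequence.
i=0: S_0 = -2 * 5^0 = -2
i=1: S_1 = -2 * 5^1 = -10
i=2: S_2 = -2 * 5^2 = -50
i=3: S_3 = -2 * 5^3 = -250
i=4: S_4 = -2 * 5^4 = -1250
i=5: S_5 = -2 * 5^5 = -6250
The first 6 terms are: [-2, -10, -50, -250, -1250, -6250]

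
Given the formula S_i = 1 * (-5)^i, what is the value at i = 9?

S_9 = 1 * (-5)^9 = 1 * -1953125 = -1953125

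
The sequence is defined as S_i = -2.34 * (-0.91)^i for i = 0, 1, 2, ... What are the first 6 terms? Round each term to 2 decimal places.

This is a geometric sequence.
i=0: S_0 = -2.34 * (-0.91)^0 = -2.34
i=1: S_1 = -2.34 * (-0.91)^1 ≈ 2.13
i=2: S_2 = -2.34 * (-0.91)^2 ≈ -1.94
i=3: S_3 = -2.34 * (-0.91)^3 ≈ 1.76
i=4: S_4 = -2.34 * (-0.91)^4 ≈ -1.6
i=5: S_5 = -2.34 * (-0.91)^5 ≈ 1.46
The first 6 terms are: [-2.34, 2.13, -1.94, 1.76, -1.6, 1.46]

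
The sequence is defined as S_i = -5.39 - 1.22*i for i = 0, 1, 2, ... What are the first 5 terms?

This is an arithmetic sequence.
i=0: S_0 = -5.39 + -1.22*0 = -5.39
i=1: S_1 = -5.39 + -1.22*1 = -6.61
i=2: S_2 = -5.39 + -1.22*2 = -7.83
i=3: S_3 = -5.39 + -1.22*3 = -9.05
i=4: S_4 = -5.39 + -1.22*4 = -10.27
The first 5 terms are: [-5.39, -6.61, -7.83, -9.05, -10.27]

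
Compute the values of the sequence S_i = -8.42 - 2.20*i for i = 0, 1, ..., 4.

This is an arithmetic sequence.
i=0: S_0 = -8.42 + -2.2*0 = -8.42
i=1: S_1 = -8.42 + -2.2*1 = -10.62
i=2: S_2 = -8.42 + -2.2*2 = -12.82
i=3: S_3 = -8.42 + -2.2*3 = -15.02
i=4: S_4 = -8.42 + -2.2*4 = -17.22
The first 5 terms are: [-8.42, -10.62, -12.82, -15.02, -17.22]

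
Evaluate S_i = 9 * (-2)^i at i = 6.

S_6 = 9 * (-2)^6 = 9 * 64 = 576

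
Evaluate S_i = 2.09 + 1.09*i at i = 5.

S_5 = 2.09 + 1.09*5 = 2.09 + 5.45 = 7.54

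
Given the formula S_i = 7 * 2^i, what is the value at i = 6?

S_6 = 7 * 2^6 = 7 * 64 = 448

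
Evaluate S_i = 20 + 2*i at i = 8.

S_8 = 20 + 2*8 = 20 + 16 = 36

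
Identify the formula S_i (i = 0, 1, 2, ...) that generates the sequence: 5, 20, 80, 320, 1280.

Check ratios: 20 / 5 = 4.0
Common ratio r = 4.
First term a = 5.
Formula: S_i = 5 * 4^i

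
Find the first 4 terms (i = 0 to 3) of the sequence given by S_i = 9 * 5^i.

This is a geometric sequence.
i=0: S_0 = 9 * 5^0 = 9
i=1: S_1 = 9 * 5^1 = 45
i=2: S_2 = 9 * 5^2 = 225
i=3: S_3 = 9 * 5^3 = 1125
The first 4 terms are: [9, 45, 225, 1125]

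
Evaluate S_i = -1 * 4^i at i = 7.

S_7 = -1 * 4^7 = -1 * 16384 = -16384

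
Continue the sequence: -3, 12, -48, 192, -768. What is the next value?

Ratios: 12 / -3 = -4.0
This is a geometric sequence with common ratio r = -4.
Next term = -768 * -4 = 3072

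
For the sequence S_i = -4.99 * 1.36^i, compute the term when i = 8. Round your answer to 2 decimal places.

S_8 = -4.99 * 1.36^8 ≈ -4.99 * 11.7034 ≈ -58.4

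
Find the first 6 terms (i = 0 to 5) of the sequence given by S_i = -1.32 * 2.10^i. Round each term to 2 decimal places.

This is a geometric sequence.
i=0: S_0 = -1.32 * 2.1^0 = -1.32
i=1: S_1 = -1.32 * 2.1^1 ≈ -2.77
i=2: S_2 = -1.32 * 2.1^2 ≈ -5.82
i=3: S_3 = -1.32 * 2.1^3 ≈ -12.22
i=4: S_4 = -1.32 * 2.1^4 ≈ -25.67
i=5: S_5 = -1.32 * 2.1^5 ≈ -53.91
The first 6 terms are: [-1.32, -2.77, -5.82, -12.22, -25.67, -53.91]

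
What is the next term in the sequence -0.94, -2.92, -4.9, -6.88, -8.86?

Differences: -2.92 - -0.94 = -1.98
This is an arithmetic sequence with common difference d = -1.98.
Next term = -8.86 + -1.98 = -10.84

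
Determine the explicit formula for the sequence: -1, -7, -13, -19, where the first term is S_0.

Check differences: -7 - -1 = -6
-13 - -7 = -6
Common difference d = -6.
First term a = -1.
Formula: S_i = -1 - 6*i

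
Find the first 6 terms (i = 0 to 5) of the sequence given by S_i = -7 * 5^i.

This is a geometric sequence.
i=0: S_0 = -7 * 5^0 = -7
i=1: S_1 = -7 * 5^1 = -35
i=2: S_2 = -7 * 5^2 = -175
i=3: S_3 = -7 * 5^3 = -875
i=4: S_4 = -7 * 5^4 = -4375
i=5: S_5 = -7 * 5^5 = -21875
The first 6 terms are: [-7, -35, -175, -875, -4375, -21875]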